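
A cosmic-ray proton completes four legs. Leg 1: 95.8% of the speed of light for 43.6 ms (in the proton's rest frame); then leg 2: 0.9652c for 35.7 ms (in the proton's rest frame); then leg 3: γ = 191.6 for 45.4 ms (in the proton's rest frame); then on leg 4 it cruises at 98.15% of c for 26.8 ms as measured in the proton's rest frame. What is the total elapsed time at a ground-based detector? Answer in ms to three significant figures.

Δt = 9130 ms

Leg 1: β = 0.958; γ = 1/√(1 − 0.958²) = 1/√0.08224 = 3.487; Δt_1 = 3.487 × 43.6 = 152.0 ms.
Leg 2: γ = 1/√(1 − 0.9652²) = 1/√0.06839 = 3.824; Δt_2 = 3.824 × 35.7 = 136.5 ms.
Leg 3: γ = 191.6; Δt_3 = 191.6 × 45.4 = 8699 ms.
Leg 4: β = 0.9815; γ = 1/√(1 − 0.9815²) = 1/√0.03666 = 5.223; Δt_4 = 5.223 × 26.8 = 140.0 ms.
Total: 152.0 + 136.5 + 8699 + 140.0 ms.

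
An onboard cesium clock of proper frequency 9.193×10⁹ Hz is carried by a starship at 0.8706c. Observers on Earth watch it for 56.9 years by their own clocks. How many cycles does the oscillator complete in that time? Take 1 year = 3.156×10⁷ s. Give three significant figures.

γ = 1/√(1 − 0.8706²) = 1/√0.2421 = 2.033
During 56.9 years of lab time, the oscillator's proper time advances by τ = Δt/γ = 56.9/2.033 = 27.99 years = 8.835×10⁸ s.
N = f × τ = 9.193×10⁹ × 8.835×10⁸ = 8.122×10¹⁸.

N = 8.12×10¹⁸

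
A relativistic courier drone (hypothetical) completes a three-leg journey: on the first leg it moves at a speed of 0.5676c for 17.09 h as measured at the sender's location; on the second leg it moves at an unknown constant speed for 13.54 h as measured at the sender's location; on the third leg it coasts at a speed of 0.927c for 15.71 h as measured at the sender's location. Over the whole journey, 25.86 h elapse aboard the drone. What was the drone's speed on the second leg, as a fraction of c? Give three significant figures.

β = 0.900

Leg 1: γ = 1/√(1 − 0.5676²) = 1/√0.6778 = 1.215; τ_1 = 17.09/1.215 = 14.07 h.
Leg 2: speed unknown; τ_2 = 13.54/γ_2.
Leg 3: γ = 1/√(1 − 0.927²) = 1/√0.1407 = 2.666; τ_3 = 15.71/2.666 = 5.892 h.
Total proper time: 14.07 + τ_2 + 5.892 = 25.86, so τ_2 = 25.86 − 19.96 = 5.898 h.
γ_2 = 13.54/5.898 = 2.296; β = √(1 − 1/γ²) = √0.8103.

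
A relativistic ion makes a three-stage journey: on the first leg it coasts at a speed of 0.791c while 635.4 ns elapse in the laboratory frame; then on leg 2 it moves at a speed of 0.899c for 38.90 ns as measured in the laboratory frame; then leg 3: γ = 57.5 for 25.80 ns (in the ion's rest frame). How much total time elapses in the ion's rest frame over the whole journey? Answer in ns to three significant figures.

Leg 1: γ = 1/√(1 − 0.791²) = 1/√0.3743 = 1.634; τ_1 = 635.4/1.634 = 388.7 ns.
Leg 2: γ = 1/√(1 − 0.899²) = 1/√0.1918 = 2.283; τ_2 = 38.90/2.283 = 17.04 ns.
Leg 3: 25.80 ns is already measured in the ion's rest frame.
Total: 388.7 + 17.04 + 25.80 ns.

τ = 432 ns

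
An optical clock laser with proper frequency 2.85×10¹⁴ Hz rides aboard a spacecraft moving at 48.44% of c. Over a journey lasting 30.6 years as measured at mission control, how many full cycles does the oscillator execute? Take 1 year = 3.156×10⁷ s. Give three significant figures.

β = 0.4844; γ = 1/√(1 − 0.4844²) = 1/√0.7654 = 1.143
The oscillator's own cycle count is N = f × τ where τ is the proper time aboard the spacecraft. τ = Δt/γ = 30.6/1.143 = 26.77 years = 8.449×10⁸ s.
N = 2.85×10¹⁴ × 8.449×10⁸ = 2.408×10²³.

N = 2.41×10²³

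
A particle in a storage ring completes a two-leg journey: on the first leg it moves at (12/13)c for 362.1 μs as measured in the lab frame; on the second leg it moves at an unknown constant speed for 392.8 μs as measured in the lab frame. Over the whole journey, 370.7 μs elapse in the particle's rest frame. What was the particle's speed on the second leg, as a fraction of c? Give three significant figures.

β = 0.808

Leg 1: γ = 1/√(1 − (12/13)²) = 13/5 = 2.600; τ_1 = 362.1/2.600 = 139.3 μs.
Leg 2: speed unknown; τ_2 = 392.8/γ_2.
Total proper time: 139.3 + τ_2 = 370.7, so τ_2 = 370.7 − 139.3 = 231.4 μs.
γ_2 = 392.8/231.4 = 1.697; β = √(1 − 1/γ²) = √0.6529.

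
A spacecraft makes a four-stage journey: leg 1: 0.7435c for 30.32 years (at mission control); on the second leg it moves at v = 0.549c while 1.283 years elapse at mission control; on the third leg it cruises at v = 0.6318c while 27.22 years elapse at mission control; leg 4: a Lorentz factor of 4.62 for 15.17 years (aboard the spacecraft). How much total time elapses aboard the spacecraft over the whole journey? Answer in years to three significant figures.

Leg 1: γ = 1/√(1 − 0.7435²) = 1/√0.4472 = 1.495; τ_1 = 30.32/1.495 = 20.28 years.
Leg 2: γ = 1/√(1 − 0.549²) = 1/√0.6986 = 1.196; τ_2 = 1.283/1.196 = 1.072 years.
Leg 3: γ = 1/√(1 − 0.6318²) = 1/√0.6008 = 1.290; τ_3 = 27.22/1.290 = 21.10 years.
Leg 4: 15.17 years is already measured aboard the spacecraft.
Total: 20.28 + 1.072 + 21.10 + 15.17 years.

τ = 57.6 years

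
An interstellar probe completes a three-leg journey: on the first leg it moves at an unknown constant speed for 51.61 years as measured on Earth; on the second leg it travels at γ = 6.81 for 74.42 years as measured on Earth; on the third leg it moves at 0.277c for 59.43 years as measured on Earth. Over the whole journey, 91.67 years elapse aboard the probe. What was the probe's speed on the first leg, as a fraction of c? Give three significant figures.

Leg 1: speed unknown; τ_1 = 51.61/γ_1.
Leg 2: γ = 6.81; τ_2 = 74.42/6.810 = 10.93 years.
Leg 3: γ = 1/√(1 − 0.277²) = 1/√0.9233 = 1.041; τ_3 = 59.43/1.041 = 57.10 years.
Total proper time: τ_1 + 10.93 + 57.10 = 91.67, so τ_1 = 91.67 − 68.03 = 23.64 years.
γ_1 = 51.61/23.64 = 2.183; β = √(1 − 1/γ²) = √0.7902.

β = 0.889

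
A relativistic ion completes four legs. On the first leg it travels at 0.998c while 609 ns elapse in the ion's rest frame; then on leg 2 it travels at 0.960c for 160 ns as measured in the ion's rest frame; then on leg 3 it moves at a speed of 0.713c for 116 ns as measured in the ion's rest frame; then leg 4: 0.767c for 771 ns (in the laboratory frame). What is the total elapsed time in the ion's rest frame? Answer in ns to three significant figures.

Leg 1: 609 ns is already measured in the ion's rest frame.
Leg 2: 160 ns is already measured in the ion's rest frame.
Leg 3: 116 ns is already measured in the ion's rest frame.
Leg 4: γ = 1/√(1 − 0.767²) = 1/√0.4117 = 1.558; τ_4 = 771/1.558 = 494.7 ns.
Total: 609.0 + 160.0 + 116.0 + 494.7 ns.

τ = 1380 ns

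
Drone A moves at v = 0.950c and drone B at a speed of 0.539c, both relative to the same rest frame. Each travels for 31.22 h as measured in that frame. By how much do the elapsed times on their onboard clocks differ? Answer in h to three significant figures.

A: γ = 1/√(1 − 0.950²) = 1/√0.09750 = 3.203; τ_A = 31.22/3.203 = 9.748 h.
B: γ = 1/√(1 − 0.539²) = 1/√0.7095 = 1.187; τ_B = 31.22/1.187 = 26.30 h.

|τ_A − τ_B| = 16.5 h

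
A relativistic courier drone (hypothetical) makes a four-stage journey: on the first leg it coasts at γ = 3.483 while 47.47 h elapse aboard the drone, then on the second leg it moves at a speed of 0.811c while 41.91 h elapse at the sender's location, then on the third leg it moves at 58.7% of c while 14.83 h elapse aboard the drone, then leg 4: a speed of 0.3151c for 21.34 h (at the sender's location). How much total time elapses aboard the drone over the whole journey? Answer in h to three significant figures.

Leg 1: 47.47 h is already measured aboard the drone.
Leg 2: γ = 1/√(1 − 0.811²) = 1/√0.3423 = 1.709; τ_2 = 41.91/1.709 = 24.52 h.
Leg 3: 14.83 h is already measured aboard the drone.
Leg 4: γ = 1/√(1 − 0.3151²) = 1/√0.9007 = 1.054; τ_4 = 21.34/1.054 = 20.25 h.
Total: 47.47 + 24.52 + 14.83 + 20.25 h.

τ = 107 h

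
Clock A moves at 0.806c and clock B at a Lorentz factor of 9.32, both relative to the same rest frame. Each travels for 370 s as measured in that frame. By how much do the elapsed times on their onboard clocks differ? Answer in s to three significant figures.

|τ_A − τ_B| = 179 s

A: γ = 1/√(1 − 0.806²) = 1/√0.3504 = 1.689; τ_A = 370/1.689 = 219.0 s.
B: γ = 9.32; τ_B = 370/9.320 = 39.70 s.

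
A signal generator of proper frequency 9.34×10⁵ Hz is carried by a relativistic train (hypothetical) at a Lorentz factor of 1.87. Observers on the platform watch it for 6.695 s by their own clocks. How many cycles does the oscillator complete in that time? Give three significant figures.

N = 3.34×10⁶

γ = 1.87
During 6.695 s of lab time, the oscillator's proper time advances by τ = Δt/γ = 6.695/1.870 = 3.580 s = 3.580×10⁰ s.
N = f × τ = 9.34×10⁵ × 3.580×10⁰ = 3.344×10⁶.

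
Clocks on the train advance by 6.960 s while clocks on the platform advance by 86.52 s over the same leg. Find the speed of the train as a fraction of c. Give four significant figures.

The proper time is measured on the train (both events occur at the train's location); Δt is measured on the platform. γ = Δt/τ = 86.52/6.960 = 12.43.
β = √(1 − 1/γ²) = √(1 − 0.006471) = √0.9935

v = 0.9968c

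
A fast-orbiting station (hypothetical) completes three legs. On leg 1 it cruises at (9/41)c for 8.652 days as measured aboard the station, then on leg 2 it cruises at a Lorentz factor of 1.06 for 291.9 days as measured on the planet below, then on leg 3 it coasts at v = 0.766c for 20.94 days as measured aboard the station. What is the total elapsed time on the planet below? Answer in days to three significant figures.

Leg 1: γ = 1/√(1 − (9/41)²) = 41/40 = 1.025; Δt_1 = 1.025 × 8.652 = 8.868 days.
Leg 2: 291.9 days is already measured on the planet below.
Leg 3: γ = 1/√(1 − 0.766²) = 1/√0.4132 = 1.556; Δt_3 = 1.556 × 20.94 = 32.57 days.
Total: 8.868 + 291.9 + 32.57 days.

Δt = 333 days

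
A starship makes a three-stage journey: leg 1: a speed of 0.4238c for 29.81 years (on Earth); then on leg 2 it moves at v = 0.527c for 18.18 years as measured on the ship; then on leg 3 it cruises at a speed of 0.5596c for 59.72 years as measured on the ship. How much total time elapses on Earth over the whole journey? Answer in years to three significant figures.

Leg 1: 29.81 years is already measured on Earth.
Leg 2: γ = 1/√(1 − 0.527²) = 1/√0.7223 = 1.177; Δt_2 = 1.177 × 18.18 = 21.39 years.
Leg 3: γ = 1/√(1 − 0.5596²) = 1/√0.6868 = 1.207; Δt_3 = 1.207 × 59.72 = 72.06 years.
Total: 29.81 + 21.39 + 72.06 years.

Δt = 123 years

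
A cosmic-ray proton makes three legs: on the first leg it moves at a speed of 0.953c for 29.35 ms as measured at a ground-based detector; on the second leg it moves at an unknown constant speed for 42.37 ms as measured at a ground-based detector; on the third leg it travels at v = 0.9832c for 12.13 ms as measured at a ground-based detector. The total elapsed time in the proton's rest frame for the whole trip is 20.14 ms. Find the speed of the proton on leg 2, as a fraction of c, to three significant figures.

β = 0.977

Leg 1: γ = 1/√(1 − 0.953²) = 1/√0.09179 = 3.301; τ_1 = 29.35/3.301 = 8.892 ms.
Leg 2: speed unknown; τ_2 = 42.37/γ_2.
Leg 3: γ = 1/√(1 − 0.9832²) = 1/√0.03332 = 5.479; τ_3 = 12.13/5.479 = 2.214 ms.
Total proper time: 8.892 + τ_2 + 2.214 = 20.14, so τ_2 = 20.14 − 11.11 = 9.034 ms.
γ_2 = 42.37/9.034 = 4.690; β = √(1 − 1/γ²) = √0.9545.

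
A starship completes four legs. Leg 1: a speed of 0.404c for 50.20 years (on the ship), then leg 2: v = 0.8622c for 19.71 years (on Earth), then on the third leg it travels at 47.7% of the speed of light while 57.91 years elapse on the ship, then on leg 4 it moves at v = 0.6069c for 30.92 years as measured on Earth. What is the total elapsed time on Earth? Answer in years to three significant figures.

Leg 1: γ = 1/√(1 − 0.404²) = 1/√0.8368 = 1.093; Δt_1 = 1.093 × 50.20 = 54.88 years.
Leg 2: 19.71 years is already measured on Earth.
Leg 3: β = 0.477; γ = 1/√(1 − 0.477²) = 1/√0.7725 = 1.138; Δt_3 = 1.138 × 57.91 = 65.89 years.
Leg 4: 30.92 years is already measured on Earth.
Total: 54.88 + 19.71 + 65.89 + 30.92 years.

Δt = 171 years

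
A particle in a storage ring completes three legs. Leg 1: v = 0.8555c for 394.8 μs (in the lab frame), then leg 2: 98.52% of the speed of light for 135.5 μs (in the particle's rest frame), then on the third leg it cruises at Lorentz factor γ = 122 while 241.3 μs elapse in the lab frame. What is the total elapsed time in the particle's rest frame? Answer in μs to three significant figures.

Leg 1: γ = 1/√(1 − 0.8555²) = 1/√0.2681 = 1.931; τ_1 = 394.8/1.931 = 204.4 μs.
Leg 2: 135.5 μs is already measured in the particle's rest frame.
Leg 3: γ = 122; τ_3 = 241.3/122.0 = 1.978 μs.
Total: 204.4 + 135.5 + 1.978 μs.

τ = 342 μs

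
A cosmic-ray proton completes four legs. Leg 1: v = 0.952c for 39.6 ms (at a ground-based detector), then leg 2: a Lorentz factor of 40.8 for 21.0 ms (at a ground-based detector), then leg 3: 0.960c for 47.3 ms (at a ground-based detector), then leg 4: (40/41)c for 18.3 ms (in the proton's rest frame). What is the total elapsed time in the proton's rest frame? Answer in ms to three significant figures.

Leg 1: γ = 1/√(1 − 0.952²) = 1/√0.09370 = 3.267; τ_1 = 39.6/3.267 = 12.12 ms.
Leg 2: γ = 40.8; τ_2 = 21.0/40.80 = 0.5147 ms.
Leg 3: γ = 1/√(1 − 0.960²) = 25/7 ≈ 3.571; τ_3 = 47.3/3.571 = 13.24 ms.
Leg 4: 18.3 ms is already measured in the proton's rest frame.
Total: 12.12 + 0.5147 + 13.24 + 18.30 ms.

τ = 44.2 ms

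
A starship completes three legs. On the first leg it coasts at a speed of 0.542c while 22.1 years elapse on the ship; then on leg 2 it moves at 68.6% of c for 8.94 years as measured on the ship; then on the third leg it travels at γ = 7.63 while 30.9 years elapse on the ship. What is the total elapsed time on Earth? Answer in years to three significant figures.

Δt = 274 years

Leg 1: γ = 1/√(1 − 0.542²) = 1/√0.7062 = 1.190; Δt_1 = 1.190 × 22.1 = 26.30 years.
Leg 2: β = 0.686; γ = 1/√(1 − 0.686²) = 1/√0.5294 = 1.374; Δt_2 = 1.374 × 8.94 = 12.29 years.
Leg 3: γ = 7.63; Δt_3 = 7.630 × 30.9 = 235.8 years.
Total: 26.30 + 12.29 + 235.8 years.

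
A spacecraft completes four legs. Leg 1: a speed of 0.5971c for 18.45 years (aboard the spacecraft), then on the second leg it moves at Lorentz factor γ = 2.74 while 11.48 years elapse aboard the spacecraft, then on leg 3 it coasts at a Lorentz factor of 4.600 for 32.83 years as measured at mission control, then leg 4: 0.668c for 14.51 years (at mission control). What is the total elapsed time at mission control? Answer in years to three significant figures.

Δt = 102 years

Leg 1: γ = 1/√(1 − 0.5971²) = 1/√0.6435 = 1.247; Δt_1 = 1.247 × 18.45 = 23.00 years.
Leg 2: γ = 2.74; Δt_2 = 2.740 × 11.48 = 31.46 years.
Leg 3: 32.83 years is already measured at mission control.
Leg 4: 14.51 years is already measured at mission control.
Total: 23.00 + 31.46 + 32.83 + 14.51 years.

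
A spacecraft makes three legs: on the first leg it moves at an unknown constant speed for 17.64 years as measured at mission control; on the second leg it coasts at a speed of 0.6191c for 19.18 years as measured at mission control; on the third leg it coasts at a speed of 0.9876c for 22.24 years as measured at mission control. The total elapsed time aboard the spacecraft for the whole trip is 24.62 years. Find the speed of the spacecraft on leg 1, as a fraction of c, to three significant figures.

β = 0.939

Leg 1: speed unknown; τ_1 = 17.64/γ_1.
Leg 2: γ = 1/√(1 − 0.6191²) = 1/√0.6167 = 1.273; τ_2 = 19.18/1.273 = 15.06 years.
Leg 3: γ = 1/√(1 − 0.9876²) = 1/√0.02465 = 6.370; τ_3 = 22.24/6.370 = 3.491 years.
Total proper time: τ_1 + 15.06 + 3.491 = 24.62, so τ_1 = 24.62 − 18.55 = 6.066 years.
γ_1 = 17.64/6.066 = 2.908; β = √(1 − 1/γ²) = √0.8817.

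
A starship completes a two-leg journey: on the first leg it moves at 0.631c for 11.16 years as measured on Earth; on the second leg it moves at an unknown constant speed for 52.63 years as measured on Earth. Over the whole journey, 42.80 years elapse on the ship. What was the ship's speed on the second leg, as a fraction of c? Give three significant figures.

β = 0.761

Leg 1: γ = 1/√(1 − 0.631²) = 1/√0.6018 = 1.289; τ_1 = 11.16/1.289 = 8.658 years.
Leg 2: speed unknown; τ_2 = 52.63/γ_2.
Total proper time: 8.658 + τ_2 = 42.80, so τ_2 = 42.80 − 8.658 = 34.14 years.
γ_2 = 52.63/34.14 = 1.541; β = √(1 − 1/γ²) = √0.5792.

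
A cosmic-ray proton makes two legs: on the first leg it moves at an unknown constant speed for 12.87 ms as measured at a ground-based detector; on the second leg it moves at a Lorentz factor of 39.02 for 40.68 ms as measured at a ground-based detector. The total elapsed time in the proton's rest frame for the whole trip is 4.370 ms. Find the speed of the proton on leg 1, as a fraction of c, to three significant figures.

Leg 1: speed unknown; τ_1 = 12.87/γ_1.
Leg 2: γ = 39.02; τ_2 = 40.68/39.02 = 1.043 ms.
Total proper time: τ_1 + 1.043 = 4.370, so τ_1 = 4.370 − 1.043 = 3.327 ms.
γ_1 = 12.87/3.327 = 3.868; β = √(1 − 1/γ²) = √0.9332.

β = 0.966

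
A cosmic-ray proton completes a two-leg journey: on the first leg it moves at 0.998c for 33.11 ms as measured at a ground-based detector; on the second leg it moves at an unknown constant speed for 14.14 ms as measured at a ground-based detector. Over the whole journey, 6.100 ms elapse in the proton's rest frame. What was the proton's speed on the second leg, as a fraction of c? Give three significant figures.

β = 0.959

Leg 1: γ = 1/√(1 − 0.998²) = 1/√0.003996 = 15.82; τ_1 = 33.11/15.82 = 2.093 ms.
Leg 2: speed unknown; τ_2 = 14.14/γ_2.
Total proper time: 2.093 + τ_2 = 6.100, so τ_2 = 6.100 − 2.093 = 4.007 ms.
γ_2 = 14.14/4.007 = 3.529; β = √(1 − 1/γ²) = √0.9197.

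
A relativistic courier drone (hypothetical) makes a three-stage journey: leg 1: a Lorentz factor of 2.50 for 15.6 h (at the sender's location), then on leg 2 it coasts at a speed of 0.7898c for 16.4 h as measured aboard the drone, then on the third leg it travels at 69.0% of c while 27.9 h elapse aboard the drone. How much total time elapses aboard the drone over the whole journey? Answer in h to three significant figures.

Leg 1: γ = 2.50; τ_1 = 15.6/2.500 = 6.240 h.
Leg 2: 16.4 h is already measured aboard the drone.
Leg 3: 27.9 h is already measured aboard the drone.
Total: 6.240 + 16.40 + 27.90 h.

τ = 50.5 h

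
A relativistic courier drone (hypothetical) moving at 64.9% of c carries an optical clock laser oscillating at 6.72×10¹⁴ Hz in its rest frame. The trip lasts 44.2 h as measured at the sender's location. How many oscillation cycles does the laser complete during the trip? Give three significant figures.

β = 0.649; γ = 1/√(1 − 0.649²) = 1/√0.5788 = 1.314
The oscillator's own cycle count is N = f × τ where τ is the proper time aboard the drone. τ = Δt/γ = 44.2/1.314 = 33.63 h = 1.211×10⁵ s.
N = 6.72×10¹⁴ × 1.211×10⁵ = 8.135×10¹⁹.

N = 8.14×10¹⁹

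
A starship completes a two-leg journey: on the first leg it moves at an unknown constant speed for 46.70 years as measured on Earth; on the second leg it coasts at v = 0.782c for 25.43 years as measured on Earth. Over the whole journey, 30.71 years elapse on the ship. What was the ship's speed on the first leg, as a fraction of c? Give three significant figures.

β = 0.948

Leg 1: speed unknown; τ_1 = 46.70/γ_1.
Leg 2: γ = 1/√(1 − 0.782²) = 1/√0.3885 = 1.604; τ_2 = 25.43/1.604 = 15.85 years.
Total proper time: τ_1 + 15.85 = 30.71, so τ_1 = 30.71 − 15.85 = 14.86 years.
γ_1 = 46.70/14.86 = 3.143; β = √(1 − 1/γ²) = √0.8987.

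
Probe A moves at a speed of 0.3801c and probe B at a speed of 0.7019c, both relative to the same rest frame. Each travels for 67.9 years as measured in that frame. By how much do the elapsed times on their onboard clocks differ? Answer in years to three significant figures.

A: γ = 1/√(1 − 0.3801²) = 1/√0.8555 = 1.081; τ_A = 67.9/1.081 = 62.80 years.
B: γ = 1/√(1 − 0.7019²) = 1/√0.5073 = 1.404; τ_B = 67.9/1.404 = 48.36 years.

|τ_A − τ_B| = 14.4 years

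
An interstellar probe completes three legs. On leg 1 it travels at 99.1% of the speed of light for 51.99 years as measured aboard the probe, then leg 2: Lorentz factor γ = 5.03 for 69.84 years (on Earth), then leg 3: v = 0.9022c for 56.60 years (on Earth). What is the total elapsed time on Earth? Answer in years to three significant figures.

Leg 1: β = 0.991; γ = 1/√(1 − 0.991²) = 1/√0.01792 = 7.470; Δt_1 = 7.470 × 51.99 = 388.4 years.
Leg 2: 69.84 years is already measured on Earth.
Leg 3: 56.60 years is already measured on Earth.
Total: 388.4 + 69.84 + 56.60 years.

Δt = 515 years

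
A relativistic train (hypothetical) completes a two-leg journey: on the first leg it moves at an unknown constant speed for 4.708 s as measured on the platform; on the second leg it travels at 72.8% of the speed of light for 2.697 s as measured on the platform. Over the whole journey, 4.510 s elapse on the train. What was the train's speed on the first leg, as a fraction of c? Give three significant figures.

β = 0.825

Leg 1: speed unknown; τ_1 = 4.708/γ_1.
Leg 2: β = 0.728; γ = 1/√(1 − 0.728²) = 1/√0.4700 = 1.459; τ_2 = 2.697/1.459 = 1.849 s.
Total proper time: τ_1 + 1.849 = 4.510, so τ_1 = 4.510 − 1.849 = 2.661 s.
γ_1 = 4.708/2.661 = 1.769; β = √(1 − 1/γ²) = √0.6805.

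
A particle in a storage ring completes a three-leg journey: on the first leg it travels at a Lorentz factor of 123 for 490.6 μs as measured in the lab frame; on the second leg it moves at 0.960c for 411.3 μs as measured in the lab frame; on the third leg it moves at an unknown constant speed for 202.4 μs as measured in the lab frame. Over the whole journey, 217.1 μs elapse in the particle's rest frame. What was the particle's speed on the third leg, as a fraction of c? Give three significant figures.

β = 0.875

Leg 1: γ = 123; τ_1 = 490.6/123.0 = 3.989 μs.
Leg 2: γ = 1/√(1 − 0.960²) = 25/7 ≈ 3.571; τ_2 = 411.3/3.571 = 115.2 μs.
Leg 3: speed unknown; τ_3 = 202.4/γ_3.
Total proper time: 3.989 + 115.2 + τ_3 = 217.1, so τ_3 = 217.1 − 119.2 = 97.95 μs.
γ_3 = 202.4/97.95 = 2.066; β = √(1 − 1/γ²) = √0.7658.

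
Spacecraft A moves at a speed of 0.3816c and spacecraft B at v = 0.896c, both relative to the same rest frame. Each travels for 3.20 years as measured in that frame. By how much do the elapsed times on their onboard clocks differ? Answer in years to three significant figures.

A: γ = 1/√(1 − 0.3816²) = 1/√0.8544 = 1.082; τ_A = 3.20/1.082 = 2.958 years.
B: γ = 1/√(1 − 0.896²) = 1/√0.1972 = 2.252; τ_B = 3.20/2.252 = 1.421 years.

|τ_A − τ_B| = 1.54 years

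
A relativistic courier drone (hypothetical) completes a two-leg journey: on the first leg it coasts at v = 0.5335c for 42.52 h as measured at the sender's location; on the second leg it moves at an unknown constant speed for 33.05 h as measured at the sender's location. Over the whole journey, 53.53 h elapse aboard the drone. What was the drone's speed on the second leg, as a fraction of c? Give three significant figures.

Leg 1: γ = 1/√(1 − 0.5335²) = 1/√0.7154 = 1.182; τ_1 = 42.52/1.182 = 35.96 h.
Leg 2: speed unknown; τ_2 = 33.05/γ_2.
Total proper time: 35.96 + τ_2 = 53.53, so τ_2 = 53.53 − 35.96 = 17.57 h.
γ_2 = 33.05/17.57 = 1.881; β = √(1 − 1/γ²) = √0.7175.

β = 0.847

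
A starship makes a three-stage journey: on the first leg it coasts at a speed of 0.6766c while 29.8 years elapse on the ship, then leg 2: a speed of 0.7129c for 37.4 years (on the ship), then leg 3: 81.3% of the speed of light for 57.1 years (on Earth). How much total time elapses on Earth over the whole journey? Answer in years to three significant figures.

Leg 1: γ = 1/√(1 − 0.6766²) = 1/√0.5422 = 1.358; Δt_1 = 1.358 × 29.8 = 40.47 years.
Leg 2: γ = 1/√(1 − 0.7129²) = 1/√0.4918 = 1.426; Δt_2 = 1.426 × 37.4 = 53.33 years.
Leg 3: 57.1 years is already measured on Earth.
Total: 40.47 + 53.33 + 57.10 years.

Δt = 151 years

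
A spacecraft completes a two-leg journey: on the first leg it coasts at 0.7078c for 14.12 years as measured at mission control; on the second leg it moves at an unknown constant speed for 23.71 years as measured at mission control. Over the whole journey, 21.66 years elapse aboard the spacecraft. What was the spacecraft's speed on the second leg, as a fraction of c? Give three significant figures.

β = 0.870

Leg 1: γ = 1/√(1 − 0.7078²) = 1/√0.4990 = 1.416; τ_1 = 14.12/1.416 = 9.975 years.
Leg 2: speed unknown; τ_2 = 23.71/γ_2.
Total proper time: 9.975 + τ_2 = 21.66, so τ_2 = 21.66 − 9.975 = 11.69 years.
γ_2 = 23.71/11.69 = 2.029; β = √(1 − 1/γ²) = √0.7571.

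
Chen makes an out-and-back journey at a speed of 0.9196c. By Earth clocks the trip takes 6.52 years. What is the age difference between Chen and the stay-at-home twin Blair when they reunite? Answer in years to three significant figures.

γ = 1/√(1 − 0.9196²) = 1/√0.1543 = 2.545
Chen's elapsed proper time: τ = 6.52/2.545 = 2.561 years.
Age gap = Δt − τ = 6.52 − 2.561 years.

Δt − τ = 3.96 years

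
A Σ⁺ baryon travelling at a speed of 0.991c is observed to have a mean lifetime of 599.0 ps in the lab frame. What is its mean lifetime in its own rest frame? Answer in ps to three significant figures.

τ₀ = 80.2 ps

γ = 1/√(1 − 0.991²) = 1/√0.01792 = 7.470
The lab-frame lifetime is the dilated interval; the proper lifetime is τ₀ = Δt/γ = 599.0/7.470 ps.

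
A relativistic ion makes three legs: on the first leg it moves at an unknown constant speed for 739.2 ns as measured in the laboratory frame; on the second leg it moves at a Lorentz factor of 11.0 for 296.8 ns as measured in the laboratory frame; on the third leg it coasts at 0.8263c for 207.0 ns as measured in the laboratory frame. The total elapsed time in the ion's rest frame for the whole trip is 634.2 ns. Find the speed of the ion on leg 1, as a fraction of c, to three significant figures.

β = 0.748

Leg 1: speed unknown; τ_1 = 739.2/γ_1.
Leg 2: γ = 11.0; τ_2 = 296.8/11.00 = 26.98 ns.
Leg 3: γ = 1/√(1 − 0.8263²) = 1/√0.3172 = 1.775; τ_3 = 207.0/1.775 = 116.6 ns.
Total proper time: τ_1 + 26.98 + 116.6 = 634.2, so τ_1 = 634.2 − 143.6 = 490.6 ns.
γ_1 = 739.2/490.6 = 1.507; β = √(1 − 1/γ²) = √0.5595.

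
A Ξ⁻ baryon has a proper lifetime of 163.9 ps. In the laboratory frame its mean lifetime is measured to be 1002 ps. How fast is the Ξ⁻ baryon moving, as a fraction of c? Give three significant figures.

v = 0.987c

γ = Δt/τ₀ = 1002/163.9 = 6.113
β = √(1 − 1/γ²) = √(1 − 0.02676) = √0.9732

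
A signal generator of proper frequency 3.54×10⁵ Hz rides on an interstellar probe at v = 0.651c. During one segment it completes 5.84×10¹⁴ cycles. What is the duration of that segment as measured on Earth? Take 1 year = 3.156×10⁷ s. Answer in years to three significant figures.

γ = 1/√(1 − 0.651²) = 1/√0.5762 = 1.317
Proper time for N cycles: τ = N/f = 5.84×10¹⁴/(3.54×10⁵) = 1.650×10⁹ s = 52.27 years.
Lab-frame duration Δt = γτ = 1.317 × 52.27 = 68.86 years.

Δt = 68.9 years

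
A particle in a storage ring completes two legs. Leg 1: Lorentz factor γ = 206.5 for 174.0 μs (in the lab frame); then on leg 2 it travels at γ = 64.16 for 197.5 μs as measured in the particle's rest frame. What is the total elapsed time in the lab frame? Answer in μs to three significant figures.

Leg 1: 174.0 μs is already measured in the lab frame.
Leg 2: γ = 64.16; Δt_2 = 64.16 × 197.5 = 1.267×10⁴ μs.
Total: 174.0 + 1.267×10⁴ μs.

Δt = 1.28×10⁴ μs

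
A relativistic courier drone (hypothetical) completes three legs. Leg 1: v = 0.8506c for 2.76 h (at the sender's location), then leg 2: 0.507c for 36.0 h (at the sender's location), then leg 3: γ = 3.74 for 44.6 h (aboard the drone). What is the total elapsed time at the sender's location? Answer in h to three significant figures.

Δt = 206 h

Leg 1: 2.76 h is already measured at the sender's location.
Leg 2: 36.0 h is already measured at the sender's location.
Leg 3: γ = 3.74; Δt_3 = 3.740 × 44.6 = 166.8 h.
Total: 2.760 + 36.00 + 166.8 h.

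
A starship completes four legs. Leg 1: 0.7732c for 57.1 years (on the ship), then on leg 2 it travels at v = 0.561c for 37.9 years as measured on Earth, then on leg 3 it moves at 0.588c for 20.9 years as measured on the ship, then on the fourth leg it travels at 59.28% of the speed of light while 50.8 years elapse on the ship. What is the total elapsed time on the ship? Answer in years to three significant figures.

τ = 160 years

Leg 1: 57.1 years is already measured on the ship.
Leg 2: γ = 1/√(1 − 0.561²) = 1/√0.6853 = 1.208; τ_2 = 37.9/1.208 = 31.37 years.
Leg 3: 20.9 years is already measured on the ship.
Leg 4: 50.8 years is already measured on the ship.
Total: 57.10 + 31.37 + 20.90 + 50.80 years.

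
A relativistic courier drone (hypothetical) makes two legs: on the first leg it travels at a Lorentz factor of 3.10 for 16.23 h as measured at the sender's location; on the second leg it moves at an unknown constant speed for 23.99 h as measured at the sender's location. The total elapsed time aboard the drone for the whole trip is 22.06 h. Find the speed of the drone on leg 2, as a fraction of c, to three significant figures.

Leg 1: γ = 3.10; τ_1 = 16.23/3.100 = 5.235 h.
Leg 2: speed unknown; τ_2 = 23.99/γ_2.
Total proper time: 5.235 + τ_2 = 22.06, so τ_2 = 22.06 − 5.235 = 16.82 h.
γ_2 = 23.99/16.82 = 1.426; β = √(1 − 1/γ²) = √0.5082.

β = 0.713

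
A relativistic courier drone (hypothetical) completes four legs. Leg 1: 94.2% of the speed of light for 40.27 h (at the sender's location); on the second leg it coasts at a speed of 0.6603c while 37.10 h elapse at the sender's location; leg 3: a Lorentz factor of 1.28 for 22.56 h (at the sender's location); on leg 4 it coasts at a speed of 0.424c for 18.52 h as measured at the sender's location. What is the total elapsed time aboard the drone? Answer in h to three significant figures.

τ = 75.8 h

Leg 1: β = 0.942; γ = 1/√(1 − 0.942²) = 1/√0.1126 = 2.980; τ_1 = 40.27/2.980 = 13.52 h.
Leg 2: γ = 1/√(1 − 0.6603²) = 1/√0.5640 = 1.332; τ_2 = 37.10/1.332 = 27.86 h.
Leg 3: γ = 1.28; τ_3 = 22.56/1.280 = 17.62 h.
Leg 4: γ = 1/√(1 − 0.424²) = 1/√0.8202 = 1.104; τ_4 = 18.52/1.104 = 16.77 h.
Total: 13.52 + 27.86 + 17.62 + 16.77 h.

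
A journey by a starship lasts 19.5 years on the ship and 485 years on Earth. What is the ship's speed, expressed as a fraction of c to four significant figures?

v = 0.9992c

The proper time is measured on the ship (both events occur at the ship's location); Δt is measured on Earth. γ = Δt/τ = 485/19.5 = 24.87.
β = √(1 − 1/γ²) = √(1 − 0.001617) = √0.9984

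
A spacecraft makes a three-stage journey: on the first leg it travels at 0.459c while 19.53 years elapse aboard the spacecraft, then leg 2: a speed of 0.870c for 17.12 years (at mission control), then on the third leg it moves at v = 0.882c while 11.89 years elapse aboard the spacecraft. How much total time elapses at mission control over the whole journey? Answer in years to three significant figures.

Δt = 64.3 years

Leg 1: γ = 1/√(1 − 0.459²) = 1/√0.7893 = 1.126; Δt_1 = 1.126 × 19.53 = 21.98 years.
Leg 2: 17.12 years is already measured at mission control.
Leg 3: γ = 1/√(1 − 0.882²) = 1/√0.2221 = 2.122; Δt_3 = 2.122 × 11.89 = 25.23 years.
Total: 21.98 + 17.12 + 25.23 years.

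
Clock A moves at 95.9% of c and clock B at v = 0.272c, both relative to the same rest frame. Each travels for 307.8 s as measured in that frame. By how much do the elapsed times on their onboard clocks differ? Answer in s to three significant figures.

A: β = 0.959; γ = 1/√(1 − 0.959²) = 1/√0.08032 = 3.529; τ_A = 307.8/3.529 = 87.23 s.
B: γ = 1/√(1 − 0.272²) = 1/√0.9260 = 1.039; τ_B = 307.8/1.039 = 296.2 s.

|τ_A − τ_B| = 209 s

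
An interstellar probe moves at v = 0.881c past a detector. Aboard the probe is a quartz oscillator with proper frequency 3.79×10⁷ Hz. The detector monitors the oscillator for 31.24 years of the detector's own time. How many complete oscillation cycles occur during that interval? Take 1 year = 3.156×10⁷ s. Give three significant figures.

γ = 1/√(1 − 0.881²) = 1/√0.2238 = 2.114
During 31.24 years of lab time, the oscillator's proper time advances by τ = Δt/γ = 31.24/2.114 = 14.78 years = 4.665×10⁸ s.
N = f × τ = 3.79×10⁷ × 4.665×10⁸ = 1.768×10¹⁶.

N = 1.77×10¹⁶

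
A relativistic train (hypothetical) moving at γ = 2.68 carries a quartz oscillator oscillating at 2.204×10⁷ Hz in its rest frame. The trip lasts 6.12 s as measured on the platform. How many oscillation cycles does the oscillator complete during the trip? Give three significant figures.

N = 5.03×10⁷

γ = 2.68
The oscillator's own cycle count is N = f × τ where τ is the proper time on the train. τ = Δt/γ = 6.12/2.680 = 2.284 s = 2.284×10⁰ s.
N = 2.204×10⁷ × 2.284×10⁰ = 5.033×10⁷.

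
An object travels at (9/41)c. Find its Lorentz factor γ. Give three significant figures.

γ = 1/√(1 − (9/41)²) = 41/40 = 1.025

γ = 1.03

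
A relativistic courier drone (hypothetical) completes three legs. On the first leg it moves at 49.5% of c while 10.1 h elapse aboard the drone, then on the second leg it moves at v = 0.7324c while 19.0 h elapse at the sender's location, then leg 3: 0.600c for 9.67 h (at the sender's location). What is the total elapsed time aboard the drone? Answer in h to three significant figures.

τ = 30.8 h

Leg 1: 10.1 h is already measured aboard the drone.
Leg 2: γ = 1/√(1 − 0.7324²) = 1/√0.4636 = 1.469; τ_2 = 19.0/1.469 = 12.94 h.
Leg 3: γ = 1/√(1 − 0.600²) = 5/4 = 1.250; τ_3 = 9.67/1.250 = 7.736 h.
Total: 10.10 + 12.94 + 7.736 h.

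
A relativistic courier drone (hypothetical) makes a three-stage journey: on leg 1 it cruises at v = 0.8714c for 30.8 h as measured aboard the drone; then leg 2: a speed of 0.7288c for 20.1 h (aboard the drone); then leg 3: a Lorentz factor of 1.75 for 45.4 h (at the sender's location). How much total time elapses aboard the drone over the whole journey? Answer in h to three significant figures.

τ = 76.8 h

Leg 1: 30.8 h is already measured aboard the drone.
Leg 2: 20.1 h is already measured aboard the drone.
Leg 3: γ = 1.75; τ_3 = 45.4/1.750 = 25.94 h.
Total: 30.80 + 20.10 + 25.94 h.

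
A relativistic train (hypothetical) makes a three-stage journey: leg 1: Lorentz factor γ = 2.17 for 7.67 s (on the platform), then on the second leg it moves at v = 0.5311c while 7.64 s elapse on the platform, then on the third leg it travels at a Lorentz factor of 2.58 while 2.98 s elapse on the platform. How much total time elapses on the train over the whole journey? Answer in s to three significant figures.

τ = 11.2 s

Leg 1: γ = 2.17; τ_1 = 7.67/2.170 = 3.535 s.
Leg 2: γ = 1/√(1 − 0.5311²) = 1/√0.7179 = 1.180; τ_2 = 7.64/1.180 = 6.473 s.
Leg 3: γ = 2.58; τ_3 = 2.98/2.580 = 1.155 s.
Total: 3.535 + 6.473 + 1.155 s.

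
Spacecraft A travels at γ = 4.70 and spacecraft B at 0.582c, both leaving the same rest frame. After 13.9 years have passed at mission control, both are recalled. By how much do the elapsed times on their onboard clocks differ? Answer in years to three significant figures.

|τ_A − τ_B| = 8.35 years

A: γ = 4.70; τ_A = 13.9/4.700 = 2.957 years.
B: γ = 1/√(1 − 0.582²) = 1/√0.6613 = 1.230; τ_B = 13.9/1.230 = 11.30 years.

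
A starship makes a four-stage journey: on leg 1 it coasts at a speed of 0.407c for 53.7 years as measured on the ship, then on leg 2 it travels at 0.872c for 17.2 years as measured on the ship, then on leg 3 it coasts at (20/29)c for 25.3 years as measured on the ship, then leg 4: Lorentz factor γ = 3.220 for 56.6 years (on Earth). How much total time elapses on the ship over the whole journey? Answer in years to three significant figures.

τ = 114 years

Leg 1: 53.7 years is already measured on the ship.
Leg 2: 17.2 years is already measured on the ship.
Leg 3: 25.3 years is already measured on the ship.
Leg 4: γ = 3.220; τ_4 = 56.6/3.220 = 17.58 years.
Total: 53.70 + 17.20 + 25.30 + 17.58 years.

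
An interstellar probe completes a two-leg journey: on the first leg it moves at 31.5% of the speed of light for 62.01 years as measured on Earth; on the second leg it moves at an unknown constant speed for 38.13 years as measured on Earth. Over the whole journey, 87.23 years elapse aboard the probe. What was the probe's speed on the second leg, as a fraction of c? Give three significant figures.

β = 0.668

Leg 1: β = 0.315; γ = 1/√(1 − 0.315²) = 1/√0.9008 = 1.054; τ_1 = 62.01/1.054 = 58.85 years.
Leg 2: speed unknown; τ_2 = 38.13/γ_2.
Total proper time: 58.85 + τ_2 = 87.23, so τ_2 = 87.23 − 58.85 = 28.38 years.
γ_2 = 38.13/28.38 = 1.344; β = √(1 − 1/γ²) = √0.4461.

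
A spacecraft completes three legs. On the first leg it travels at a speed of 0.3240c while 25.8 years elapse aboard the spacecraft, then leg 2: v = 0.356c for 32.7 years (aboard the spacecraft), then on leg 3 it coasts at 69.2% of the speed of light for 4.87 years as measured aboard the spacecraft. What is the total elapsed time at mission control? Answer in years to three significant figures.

Δt = 69.0 years

Leg 1: γ = 1/√(1 − 0.3240²) = 1/√0.8950 = 1.057; Δt_1 = 1.057 × 25.8 = 27.27 years.
Leg 2: γ = 1/√(1 − 0.356²) = 1/√0.8733 = 1.070; Δt_2 = 1.070 × 32.7 = 34.99 years.
Leg 3: β = 0.692; γ = 1/√(1 − 0.692²) = 1/√0.5211 = 1.385; Δt_3 = 1.385 × 4.87 = 6.746 years.
Total: 27.27 + 34.99 + 6.746 years.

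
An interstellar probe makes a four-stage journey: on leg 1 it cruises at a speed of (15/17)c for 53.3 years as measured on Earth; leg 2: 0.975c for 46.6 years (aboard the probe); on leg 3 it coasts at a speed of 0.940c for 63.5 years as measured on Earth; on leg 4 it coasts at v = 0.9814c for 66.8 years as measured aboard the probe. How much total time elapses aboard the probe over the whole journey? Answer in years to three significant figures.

τ = 160 years

Leg 1: γ = 1/√(1 − (15/17)²) = 17/8 = 2.125; τ_1 = 53.3/2.125 = 25.08 years.
Leg 2: 46.6 years is already measured aboard the probe.
Leg 3: γ = 1/√(1 − 0.940²) = 1/√0.1164 = 2.931; τ_3 = 63.5/2.931 = 21.66 years.
Leg 4: 66.8 years is already measured aboard the probe.
Total: 25.08 + 46.60 + 21.66 + 66.80 years.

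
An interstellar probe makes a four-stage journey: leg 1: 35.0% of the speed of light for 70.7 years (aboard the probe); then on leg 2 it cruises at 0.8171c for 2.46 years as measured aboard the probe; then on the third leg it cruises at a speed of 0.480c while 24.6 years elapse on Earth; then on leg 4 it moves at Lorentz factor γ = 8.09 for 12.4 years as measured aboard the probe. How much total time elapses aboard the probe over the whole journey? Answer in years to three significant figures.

Leg 1: 70.7 years is already measured aboard the probe.
Leg 2: 2.46 years is already measured aboard the probe.
Leg 3: γ = 1/√(1 − 0.480²) = 1/√0.7696 = 1.140; τ_3 = 24.6/1.140 = 21.58 years.
Leg 4: 12.4 years is already measured aboard the probe.
Total: 70.70 + 2.460 + 21.58 + 12.40 years.

τ = 107 years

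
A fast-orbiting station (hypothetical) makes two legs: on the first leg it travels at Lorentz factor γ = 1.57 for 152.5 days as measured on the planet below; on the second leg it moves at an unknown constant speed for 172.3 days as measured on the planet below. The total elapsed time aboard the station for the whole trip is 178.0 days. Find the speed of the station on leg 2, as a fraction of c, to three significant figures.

Leg 1: γ = 1.57; τ_1 = 152.5/1.570 = 97.13 days.
Leg 2: speed unknown; τ_2 = 172.3/γ_2.
Total proper time: 97.13 + τ_2 = 178.0, so τ_2 = 178.0 − 97.13 = 80.87 days.
γ_2 = 172.3/80.87 = 2.131; β = √(1 − 1/γ²) = √0.7797.

β = 0.883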